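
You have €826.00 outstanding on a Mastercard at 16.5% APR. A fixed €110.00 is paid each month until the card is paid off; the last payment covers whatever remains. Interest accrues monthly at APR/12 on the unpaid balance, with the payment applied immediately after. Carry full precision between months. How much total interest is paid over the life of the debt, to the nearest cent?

€51.82

Monthly rate r = 16.5%/12 = 1.375% = 0.01375.
Payoff takes n = ⌈−ln(1 − rB₀/P)/ln(1+r)⌉ = ⌈7.980⌉ = 8 payments; the last is €107.82.
Total paid = 7·€110.00 + €107.82 = €877.82.
Total interest = total paid − principal = €877.82 − €826.00 = €51.82.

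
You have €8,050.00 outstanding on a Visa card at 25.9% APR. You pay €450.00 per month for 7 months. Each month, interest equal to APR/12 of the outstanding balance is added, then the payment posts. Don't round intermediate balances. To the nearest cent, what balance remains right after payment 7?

Monthly rate r = 25.9%/12 = 2.15833% = 0.0215833.
Each month: B ← B·(1+r) − €450.00.
Month 1: interest €173.75; balance after payment €7,773.75.
Month 2: interest €167.78; balance after payment €7,491.53.
Month 3: interest €161.69; balance after payment €7,203.22.
Month 4: interest €155.47; balance after payment €6,908.69.
Month 5: interest €149.11; balance after payment €6,607.80.
Month 6: interest €142.62; balance after payment €6,300.42.
Month 7: interest €135.98; balance after payment €5,986.41.

€5,986.41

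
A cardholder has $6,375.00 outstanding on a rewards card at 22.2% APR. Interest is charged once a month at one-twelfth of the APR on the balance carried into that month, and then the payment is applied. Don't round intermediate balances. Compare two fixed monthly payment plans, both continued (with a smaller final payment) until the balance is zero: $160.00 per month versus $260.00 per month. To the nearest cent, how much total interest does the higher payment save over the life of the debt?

Monthly rate r = 22.2%/12 = 1.85% = 0.0185.
At $160.00/mo: n = ⌈−ln(1 − rB₀/P)/ln(1+r)⌉ = 73 payments (last $141.45); total interest = total paid − $6,375.00 = $5,286.45.
At $260.00/mo: 33 payments (last $252.87); total interest $2,197.87.
Interest saved = $5,286.45 − $2,197.87 = $3,088.58.

$3,088.58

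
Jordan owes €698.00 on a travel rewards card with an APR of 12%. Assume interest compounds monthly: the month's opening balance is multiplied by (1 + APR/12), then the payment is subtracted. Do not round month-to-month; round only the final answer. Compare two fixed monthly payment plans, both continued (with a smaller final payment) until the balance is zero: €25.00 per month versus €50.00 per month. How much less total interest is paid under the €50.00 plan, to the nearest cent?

€67.01

Monthly rate r = 12%/12 = 1% = 0.01.
At €25.00/mo: n = ⌈−ln(1 − rB₀/P)/ln(1+r)⌉ = 33 payments (last €22.58); total interest = total paid − €698.00 = €124.58.
At €50.00/mo: 16 payments (last €5.57); total interest €57.57.
Interest saved = €124.58 − €57.57 = €67.01.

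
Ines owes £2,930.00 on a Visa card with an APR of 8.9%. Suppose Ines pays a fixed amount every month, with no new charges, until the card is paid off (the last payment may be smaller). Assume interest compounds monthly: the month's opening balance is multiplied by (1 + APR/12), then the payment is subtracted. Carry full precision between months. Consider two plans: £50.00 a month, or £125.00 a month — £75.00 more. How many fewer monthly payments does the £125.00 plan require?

Monthly rate r = 8.9%/12 = 0.741667% = 0.00741667.
At £50.00/mo: n = ⌈−ln(1 − rB₀/P)/ln(1+r)⌉ = 78 payments (last £8.66); total interest = total paid − £2,930.00 = £928.66.
At £125.00/mo: 26 payments (last £105.66); total interest £300.66.
Payments saved = 78 − 26 = 52.

52 fewer payments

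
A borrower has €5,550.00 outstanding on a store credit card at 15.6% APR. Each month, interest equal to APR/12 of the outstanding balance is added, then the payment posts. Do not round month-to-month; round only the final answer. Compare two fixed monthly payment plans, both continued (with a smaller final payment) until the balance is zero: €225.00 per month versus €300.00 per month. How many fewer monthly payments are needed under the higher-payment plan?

Monthly rate r = 15.6%/12 = 1.3% = 0.013.
At €225.00/mo: n = ⌈−ln(1 − rB₀/P)/ln(1+r)⌉ = 30 payments (last €210.40); total interest = total paid − €5,550.00 = €1,185.40.
At €300.00/mo: 22 payments (last €89.93); total interest €839.93.
Payments saved = 30 − 22 = 8.

8 fewer payments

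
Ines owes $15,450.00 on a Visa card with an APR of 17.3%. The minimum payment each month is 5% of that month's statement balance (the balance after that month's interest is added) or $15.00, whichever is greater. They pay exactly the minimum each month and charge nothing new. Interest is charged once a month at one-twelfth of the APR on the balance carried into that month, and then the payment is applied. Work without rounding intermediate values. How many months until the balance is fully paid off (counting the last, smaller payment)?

131 months

Monthly rate r = 17.3%/12 = 1.44167% = 0.0144167.
While 5% of the post-interest balance exceeds $15.00, each month B ← (B·(1+r))·(1 − 0.05), i.e. B shrinks by the factor (1+r)·0.95 = 0.9637.
This holds for months 1–107. Entering month 108 the balance is $295.47; 5% of the post-interest balance is now below $15.00, so the flat $15.00 minimum applies from here.
From month 108 a fixed $15.00 at rate r clears $295.47 in 24 more payments. Total: 107 + 24 = 131 months.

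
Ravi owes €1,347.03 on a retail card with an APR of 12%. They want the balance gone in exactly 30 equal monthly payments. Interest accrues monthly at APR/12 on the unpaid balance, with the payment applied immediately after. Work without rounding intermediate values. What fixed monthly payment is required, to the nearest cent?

Monthly rate r = 12%/12 = 1% = 0.01.
Level-payment amortization: P = B₀·r / (1 − (1+r)^(−n)) = 1347.03·0.01 / (1 − 1.01^(−30)).
Denominator 1 − (1+r)^(−30) = 0.258077082.
P = 13.4703 / 0.258077082 ≈ 52.19.

€52.19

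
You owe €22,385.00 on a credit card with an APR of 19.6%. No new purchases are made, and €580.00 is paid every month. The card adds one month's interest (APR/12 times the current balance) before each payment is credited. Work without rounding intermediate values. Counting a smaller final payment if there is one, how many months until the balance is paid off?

62 months

Monthly rate r = 19.6%/12 = 1.63333% = 0.0163333.
Recurrence: B ← B·(1+r) − €580.00.
Month 1: interest €365.62; balance after payment €22,170.62.
Month 2: interest €362.12; balance after payment €21,952.74.
Closed form: n = −ln(1 − rB₀/P)/ln(1+r) = −ln(0.36962)/ln(1.01633) ≈ 61.432, so the balance reaches zero during payment 62.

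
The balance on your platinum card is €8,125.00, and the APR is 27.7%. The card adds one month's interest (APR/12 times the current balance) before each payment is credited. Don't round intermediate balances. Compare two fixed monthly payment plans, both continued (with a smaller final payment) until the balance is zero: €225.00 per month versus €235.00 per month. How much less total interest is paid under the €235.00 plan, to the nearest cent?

€1,204.07

Monthly rate r = 27.7%/12 = 2.30833% = 0.0230833.
At €225.00/mo: n = ⌈−ln(1 − rB₀/P)/ln(1+r)⌉ = 79 payments (last €129.94); total interest = total paid − €8,125.00 = €9,554.94.
At €235.00/mo: 71 payments (last €25.87); total interest €8,350.87.
Interest saved = €9,554.94 − €8,350.87 = €1,204.07.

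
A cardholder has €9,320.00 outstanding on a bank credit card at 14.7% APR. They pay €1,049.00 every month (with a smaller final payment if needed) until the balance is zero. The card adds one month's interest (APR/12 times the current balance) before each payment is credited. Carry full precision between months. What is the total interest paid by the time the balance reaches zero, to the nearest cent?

€609.17

Monthly rate r = 14.7%/12 = 1.225% = 0.01225.
Payoff takes n = ⌈−ln(1 − rB₀/P)/ln(1+r)⌉ = ⌈9.464⌉ = 10 payments; the last is €488.17.
Total paid = 9·€1,049.00 + €488.17 = €9,929.17.
Total interest = total paid − principal = €9,929.17 − €9,320.00 = €609.17.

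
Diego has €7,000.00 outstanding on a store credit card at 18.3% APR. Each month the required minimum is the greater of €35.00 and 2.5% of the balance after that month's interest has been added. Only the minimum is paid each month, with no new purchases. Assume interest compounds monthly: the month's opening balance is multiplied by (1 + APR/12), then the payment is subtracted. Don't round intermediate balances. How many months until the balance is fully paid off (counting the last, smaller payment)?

Monthly rate r = 18.3%/12 = 1.525% = 0.01525.
While 2.5% of the post-interest balance exceeds €35.00, each month B ← (B·(1+r))·(1 − 0.025), i.e. B shrinks by the factor (1+r)·0.975 = 0.98987.
This holds for months 1–160. Entering month 161 the balance is €1,372.51; 2.5% of the post-interest balance is now below €35.00, so the flat €35.00 minimum applies from here.
From month 161 a fixed €35.00 at rate r clears €1,372.51 in 61 more payments. Total: 160 + 61 = 221 months.

221 months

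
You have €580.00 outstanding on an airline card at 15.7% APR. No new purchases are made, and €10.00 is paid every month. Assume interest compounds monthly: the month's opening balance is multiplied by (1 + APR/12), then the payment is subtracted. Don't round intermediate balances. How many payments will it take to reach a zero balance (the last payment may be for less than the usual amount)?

110 payments

Monthly rate r = 15.7%/12 = 1.30833% = 0.0130833.
Recurrence: B ← B·(1+r) − €10.00.
Month 1: interest €7.59; balance after payment €577.59.
Month 2: interest €7.56; balance after payment €575.15.
Closed form: n = −ln(1 − rB₀/P)/ln(1+r) = −ln(0.24117)/ln(1.01308) ≈ 109.418, so the balance reaches zero during payment 110.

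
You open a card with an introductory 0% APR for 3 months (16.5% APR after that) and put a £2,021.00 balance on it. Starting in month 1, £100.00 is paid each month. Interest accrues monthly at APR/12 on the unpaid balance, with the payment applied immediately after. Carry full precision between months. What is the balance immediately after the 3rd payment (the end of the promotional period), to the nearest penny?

Promo months 1–3 at r₀ = 0%/12 = 0; months 4+ at r₁ = 16.5%/12 = 0.01375.
After month 3 (no interest yet): B = £2,021.00 − 3·£100.00 = £1,721.00.

£1,721.00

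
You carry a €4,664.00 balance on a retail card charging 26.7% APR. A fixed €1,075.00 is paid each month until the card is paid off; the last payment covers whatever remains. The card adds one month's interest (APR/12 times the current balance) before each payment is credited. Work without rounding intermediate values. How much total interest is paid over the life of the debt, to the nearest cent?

Monthly rate r = 26.7%/12 = 2.225% = 0.02225.
Payoff takes n = ⌈−ln(1 − rB₀/P)/ln(1+r)⌉ = ⌈4.613⌉ = 5 payments; the last is €661.91.
Total paid = 4·€1,075.00 + €661.91 = €4,961.91.
Total interest = total paid − principal = €4,961.91 − €4,664.00 = €297.91.

€297.91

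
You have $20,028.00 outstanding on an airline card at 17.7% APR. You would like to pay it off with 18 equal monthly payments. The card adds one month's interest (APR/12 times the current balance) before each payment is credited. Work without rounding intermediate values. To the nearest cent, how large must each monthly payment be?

$1,275.04

Monthly rate r = 17.7%/12 = 1.475% = 0.01475.
Level-payment amortization: P = B₀·r / (1 − (1+r)^(−n)) = 20028.00·0.01475 / (1 − 1.01475^(−18)).
Denominator 1 − (1+r)^(−18) = 0.231689232.
P = 295.413 / 0.231689232 ≈ 1275.04.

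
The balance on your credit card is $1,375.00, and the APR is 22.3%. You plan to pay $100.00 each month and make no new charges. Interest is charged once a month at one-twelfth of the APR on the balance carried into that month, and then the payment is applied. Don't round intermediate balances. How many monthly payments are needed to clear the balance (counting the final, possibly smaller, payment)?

17 months

Monthly rate r = 22.3%/12 = 1.85833% = 0.0185833.
Recurrence: B ← B·(1+r) − $100.00.
Month 1: interest $25.55; balance after payment $1,300.55.
Month 2: interest $24.17; balance after payment $1,224.72.
Closed form: n = −ln(1 − rB₀/P)/ln(1+r) = −ln(0.74448)/ln(1.01858) ≈ 16.025, so the balance reaches zero during payment 17.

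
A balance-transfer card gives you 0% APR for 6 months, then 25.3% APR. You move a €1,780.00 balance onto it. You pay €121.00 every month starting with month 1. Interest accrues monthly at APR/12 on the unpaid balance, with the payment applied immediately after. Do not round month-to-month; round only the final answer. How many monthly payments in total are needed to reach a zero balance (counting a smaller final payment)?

Promo months 1–6 at r₀ = 0%/12 = 0; months 7+ at r₁ = 25.3%/12 = 0.0210833.
After month 6 (no interest yet): B = €1,780.00 − 6·€121.00 = €1,054.00.
Then at r₁ with €121.00/mo: n₂ = −ln(1 − r₁·B/P)/ln(1+r₁) ≈ 9.73 → 10 more payments.

16 payments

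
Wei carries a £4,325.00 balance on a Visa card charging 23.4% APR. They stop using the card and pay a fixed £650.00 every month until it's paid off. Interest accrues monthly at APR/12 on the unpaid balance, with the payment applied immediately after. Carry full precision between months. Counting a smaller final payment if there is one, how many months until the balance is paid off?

Monthly rate r = 23.4%/12 = 1.95% = 0.0195.
Recurrence: B ← B·(1+r) − £650.00.
Month 1: interest £84.34; balance after payment £3,759.34.
Month 2: interest £73.31; balance after payment £3,182.64.
Closed form: n = −ln(1 − rB₀/P)/ln(1+r) = −ln(0.87025)/ln(1.0195) ≈ 7.196, so the balance reaches zero during payment 8.

8 payments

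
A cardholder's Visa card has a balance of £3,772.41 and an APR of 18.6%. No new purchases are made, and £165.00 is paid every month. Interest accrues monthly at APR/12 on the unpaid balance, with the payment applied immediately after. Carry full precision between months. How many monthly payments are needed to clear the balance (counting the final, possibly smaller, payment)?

29 months

Monthly rate r = 18.6%/12 = 1.55% = 0.0155.
Recurrence: B ← B·(1+r) − £165.00.
Month 1: interest £58.47; balance after payment £3,665.88.
Month 2: interest £56.82; balance after payment £3,557.70.
Closed form: n = −ln(1 − rB₀/P)/ln(1+r) = −ln(0.64562)/ln(1.0155) ≈ 28.447, so the balance reaches zero during payment 29.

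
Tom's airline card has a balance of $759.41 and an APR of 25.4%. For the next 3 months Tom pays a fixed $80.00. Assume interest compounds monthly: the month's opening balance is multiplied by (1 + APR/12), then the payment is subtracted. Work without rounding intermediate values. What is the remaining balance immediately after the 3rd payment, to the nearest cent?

$563.54

Monthly rate r = 25.4%/12 = 2.11667% = 0.0211667.
Each month: B ← B·(1+r) − $80.00.
Month 1: interest $16.07; balance after payment $695.48.
Month 2: interest $14.72; balance after payment $630.21.
Month 3: interest $13.34; balance after payment $563.54.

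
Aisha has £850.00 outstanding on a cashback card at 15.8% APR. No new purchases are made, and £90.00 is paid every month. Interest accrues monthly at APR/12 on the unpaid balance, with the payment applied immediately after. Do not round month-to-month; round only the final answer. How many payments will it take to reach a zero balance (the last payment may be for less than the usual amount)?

Monthly rate r = 15.8%/12 = 1.31667% = 0.0131667.
Recurrence: B ← B·(1+r) − £90.00.
Month 1: interest £11.19; balance after payment £771.19.
Month 2: interest £10.15; balance after payment £691.35.
Closed form: n = −ln(1 − rB₀/P)/ln(1+r) = −ln(0.87565)/ln(1.01317) ≈ 10.152, so the balance reaches zero during payment 11.

11 months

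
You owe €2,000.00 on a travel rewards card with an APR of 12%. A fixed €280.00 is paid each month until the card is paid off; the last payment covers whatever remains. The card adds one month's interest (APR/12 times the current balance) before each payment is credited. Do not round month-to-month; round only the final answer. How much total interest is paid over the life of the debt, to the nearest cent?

Monthly rate r = 12%/12 = 1% = 0.01.
Payoff takes n = ⌈−ln(1 − rB₀/P)/ln(1+r)⌉ = ⌈7.448⌉ = 8 payments; the last is €125.73.
Total paid = 7·€280.00 + €125.73 = €2,085.73.
Total interest = total paid − principal = €2,085.73 − €2,000.00 = €85.73.

€85.73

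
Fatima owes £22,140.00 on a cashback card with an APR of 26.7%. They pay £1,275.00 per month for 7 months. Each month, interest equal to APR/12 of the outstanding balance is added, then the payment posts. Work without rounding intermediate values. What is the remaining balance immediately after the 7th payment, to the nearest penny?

£16,283.87

Monthly rate r = 26.7%/12 = 2.225% = 0.02225.
Each month: B ← B·(1+r) − £1,275.00.
Month 1: interest £492.61; balance after payment £21,357.62.
Month 2: interest £475.21; balance after payment £20,557.82.
Month 3: interest £457.41; balance after payment £19,740.23.
Month 4: interest £439.22; balance after payment £18,904.45.
Month 5: interest £420.62; balance after payment £18,050.08.
Month 6: interest £401.61; balance after payment £17,176.69.
Month 7: interest £382.18; balance after payment £16,283.87.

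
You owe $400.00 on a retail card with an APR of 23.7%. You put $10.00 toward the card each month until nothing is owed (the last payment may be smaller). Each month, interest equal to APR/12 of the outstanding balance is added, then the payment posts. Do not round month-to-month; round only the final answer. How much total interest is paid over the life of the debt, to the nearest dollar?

Monthly rate r = 23.7%/12 = 1.975% = 0.01975.
Payoff takes n = ⌈−ln(1 − rB₀/P)/ln(1+r)⌉ = ⌈79.798⌉ = 80 payments; the last is $7.99.
Total paid = 79·$10.00 + $7.99 = $797.99.
Total interest = total paid − principal = $797.99 − $400.00 = $397.99.

$398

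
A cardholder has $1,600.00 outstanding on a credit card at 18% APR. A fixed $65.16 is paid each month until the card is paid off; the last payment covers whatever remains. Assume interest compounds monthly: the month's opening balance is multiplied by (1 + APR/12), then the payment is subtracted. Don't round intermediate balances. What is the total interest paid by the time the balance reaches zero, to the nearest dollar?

$411

Monthly rate r = 18%/12 = 1.5% = 0.015.
Payoff takes n = ⌈−ln(1 − rB₀/P)/ln(1+r)⌉ = ⌈30.854⌉ = 31 payments; the last is $55.73.
Total paid = 30·$65.16 + $55.73 = $2,010.53.
Total interest = total paid − principal = $2,010.53 − $1,600.00 = $410.53.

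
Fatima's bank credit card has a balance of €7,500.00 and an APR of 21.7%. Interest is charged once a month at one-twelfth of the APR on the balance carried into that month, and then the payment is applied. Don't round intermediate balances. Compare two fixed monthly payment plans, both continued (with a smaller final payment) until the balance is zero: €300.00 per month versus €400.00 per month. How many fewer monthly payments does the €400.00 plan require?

10 fewer payments

Monthly rate r = 21.7%/12 = 1.80833% = 0.0180833.
At €300.00/mo: n = ⌈−ln(1 − rB₀/P)/ln(1+r)⌉ = 34 payments (last €171.63); total interest = total paid − €7,500.00 = €2,571.63.
At €400.00/mo: 24 payments (last €42.64); total interest €1,742.64.
Payments saved = 34 − 24 = 10.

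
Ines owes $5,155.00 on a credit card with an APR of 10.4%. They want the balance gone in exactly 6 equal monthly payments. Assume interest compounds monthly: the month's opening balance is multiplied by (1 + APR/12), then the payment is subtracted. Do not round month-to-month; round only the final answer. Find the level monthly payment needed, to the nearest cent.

$885.42

Monthly rate r = 10.4%/12 = 0.866667% = 0.00866667.
Level-payment amortization: P = B₀·r / (1 − (1+r)^(−n)) = 5155.00·0.00866667 / (1 − 1.00867^(−6)).
Denominator 1 − (1+r)^(−6) = 0.0504584219.
P = 44.6767 / 0.0504584219 ≈ 885.42.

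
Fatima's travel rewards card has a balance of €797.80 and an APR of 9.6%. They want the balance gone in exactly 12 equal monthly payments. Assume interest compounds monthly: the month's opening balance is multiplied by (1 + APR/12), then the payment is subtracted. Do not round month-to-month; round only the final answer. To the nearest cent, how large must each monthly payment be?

€69.99

Monthly rate r = 9.6%/12 = 0.8% = 0.008.
Level-payment amortization: P = B₀·r / (1 − (1+r)^(−n)) = 797.80·0.008 / (1 − 1.008^(−12)).
Denominator 1 − (1+r)^(−12) = 0.0911889169.
P = 6.3824 / 0.0911889169 ≈ 69.99.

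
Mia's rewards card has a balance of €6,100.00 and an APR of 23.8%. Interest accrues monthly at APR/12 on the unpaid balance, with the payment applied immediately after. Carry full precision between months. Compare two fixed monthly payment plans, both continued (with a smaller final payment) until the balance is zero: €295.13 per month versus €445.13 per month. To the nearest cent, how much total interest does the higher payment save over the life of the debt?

Monthly rate r = 23.8%/12 = 1.98333% = 0.0198333.
At €295.13/mo: n = ⌈−ln(1 − rB₀/P)/ln(1+r)⌉ = 27 payments (last €254.29); total interest = total paid − €6,100.00 = €1,827.67.
At €445.13/mo: 17 payments (last €67.26); total interest €1,089.34.
Interest saved = €1,827.67 − €1,089.34 = €738.33.

€738.33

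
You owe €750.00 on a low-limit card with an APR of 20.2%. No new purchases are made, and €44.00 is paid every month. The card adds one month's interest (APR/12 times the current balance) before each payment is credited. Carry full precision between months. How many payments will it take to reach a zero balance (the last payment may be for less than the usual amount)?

21 payments

Monthly rate r = 20.2%/12 = 1.68333% = 0.0168333.
Recurrence: B ← B·(1+r) − €44.00.
Month 1: interest €12.62; balance after payment €718.62.
Month 2: interest €12.10; balance after payment €686.72.
Closed form: n = −ln(1 − rB₀/P)/ln(1+r) = −ln(0.71307)/ln(1.01683) ≈ 20.258, so the balance reaches zero during payment 21.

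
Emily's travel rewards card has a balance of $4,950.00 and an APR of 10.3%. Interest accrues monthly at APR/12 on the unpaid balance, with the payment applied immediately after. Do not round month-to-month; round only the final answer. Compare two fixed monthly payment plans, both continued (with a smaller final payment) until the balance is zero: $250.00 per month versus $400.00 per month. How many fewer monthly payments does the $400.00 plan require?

Monthly rate r = 10.3%/12 = 0.858333% = 0.00858333.
At $250.00/mo: n = ⌈−ln(1 − rB₀/P)/ln(1+r)⌉ = 22 payments (last $198.75); total interest = total paid − $4,950.00 = $498.75.
At $400.00/mo: 14 payments (last $55.76); total interest $305.76.
Payments saved = 22 − 14 = 8.

8 fewer payments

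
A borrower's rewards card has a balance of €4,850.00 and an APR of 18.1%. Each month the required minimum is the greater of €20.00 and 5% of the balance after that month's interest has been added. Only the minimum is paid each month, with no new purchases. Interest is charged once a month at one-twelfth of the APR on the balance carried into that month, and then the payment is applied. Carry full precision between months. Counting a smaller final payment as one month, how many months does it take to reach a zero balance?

Monthly rate r = 18.1%/12 = 1.50833% = 0.0150833.
While 5% of the post-interest balance exceeds €20.00, each month B ← (B·(1+r))·(1 − 0.05), i.e. B shrinks by the factor (1+r)·0.95 = 0.96433.
This holds for months 1–70. Entering month 71 the balance is €381.52; 5% of the post-interest balance is now below €20.00, so the flat €20.00 minimum applies from here.
From month 71 a fixed €20.00 at rate r clears €381.52 in 23 more payments. Total: 70 + 23 = 93 months.

93 months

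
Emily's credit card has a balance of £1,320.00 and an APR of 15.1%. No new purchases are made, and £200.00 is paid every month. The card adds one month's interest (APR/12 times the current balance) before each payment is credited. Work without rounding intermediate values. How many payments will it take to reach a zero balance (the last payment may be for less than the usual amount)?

Monthly rate r = 15.1%/12 = 1.25833% = 0.0125833.
Recurrence: B ← B·(1+r) − £200.00.
Month 1: interest £16.61; balance after payment £1,136.61.
Month 2: interest £14.30; balance after payment £950.91.
Closed form: n = −ln(1 − rB₀/P)/ln(1+r) = −ln(0.91695)/ln(1.01258) ≈ 6.934, so the balance reaches zero during payment 7.

7 payments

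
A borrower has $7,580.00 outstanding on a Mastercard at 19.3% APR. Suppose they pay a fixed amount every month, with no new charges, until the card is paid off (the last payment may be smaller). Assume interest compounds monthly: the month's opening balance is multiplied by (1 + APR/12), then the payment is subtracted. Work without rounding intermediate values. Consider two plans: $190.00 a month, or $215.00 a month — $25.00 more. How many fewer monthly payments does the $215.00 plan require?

12 fewer payments

Monthly rate r = 19.3%/12 = 1.60833% = 0.0160833.
At $190.00/mo: n = ⌈−ln(1 − rB₀/P)/ln(1+r)⌉ = 65 payments (last $60.76); total interest = total paid − $7,580.00 = $4,640.76.
At $215.00/mo: 53 payments (last $100.28); total interest $3,700.28.
Payments saved = 65 − 53 = 12.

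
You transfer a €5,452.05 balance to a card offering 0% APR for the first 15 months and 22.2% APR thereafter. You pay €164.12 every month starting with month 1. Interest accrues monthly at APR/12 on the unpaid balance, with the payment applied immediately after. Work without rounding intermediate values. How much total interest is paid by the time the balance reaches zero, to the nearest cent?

€690.61

Promo months 1–15 at r₀ = 0%/12 = 0; months 16+ at r₁ = 22.2%/12 = 0.0185.
After month 15 (no interest yet): B = €5,452.05 − 15·€164.12 = €2,990.25.
Then at r₁ with €164.12/mo: n₂ = −ln(1 − r₁·B/P)/ln(1+r₁) ≈ 22.43 → 23 more payments.
Total paid = 37·€164.12 + €70.22 = €6,142.66; interest = €6,142.66 − €5,452.05 = €690.61.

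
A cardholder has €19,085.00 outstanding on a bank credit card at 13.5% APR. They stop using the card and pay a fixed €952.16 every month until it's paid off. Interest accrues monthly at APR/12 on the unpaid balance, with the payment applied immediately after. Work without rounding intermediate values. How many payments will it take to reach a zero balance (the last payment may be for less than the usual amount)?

23 months

Monthly rate r = 13.5%/12 = 1.125% = 0.01125.
Recurrence: B ← B·(1+r) − €952.16.
Month 1: interest €214.71; balance after payment €18,347.55.
Month 2: interest €206.41; balance after payment €17,601.80.
Closed form: n = −ln(1 − rB₀/P)/ln(1+r) = −ln(0.77451)/ln(1.01125) ≈ 22.841, so the balance reaches zero during payment 23.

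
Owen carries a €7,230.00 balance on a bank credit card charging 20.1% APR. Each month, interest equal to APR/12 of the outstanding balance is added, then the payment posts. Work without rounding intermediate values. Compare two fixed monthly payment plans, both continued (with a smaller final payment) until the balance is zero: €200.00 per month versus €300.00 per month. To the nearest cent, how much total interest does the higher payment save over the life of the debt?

Monthly rate r = 20.1%/12 = 1.675% = 0.01675.
At €200.00/mo: n = ⌈−ln(1 − rB₀/P)/ln(1+r)⌉ = 56 payments (last €199.25); total interest = total paid − €7,230.00 = €3,969.25.
At €300.00/mo: 32 payments (last €36.75); total interest €2,106.75.
Interest saved = €3,969.25 − €2,106.75 = €1,862.50.

€1,862.50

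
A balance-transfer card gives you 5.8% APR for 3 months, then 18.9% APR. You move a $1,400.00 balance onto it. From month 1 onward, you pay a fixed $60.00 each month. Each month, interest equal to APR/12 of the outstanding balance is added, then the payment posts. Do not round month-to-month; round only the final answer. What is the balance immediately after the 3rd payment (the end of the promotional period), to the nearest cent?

Promo months 1–3 at r₀ = 5.8%/12 = 0.00483333; months 4+ at r₁ = 18.9%/12 = 0.01575.
After month 3: iterate B ← B·(1+r₀) − $60.00 for 3 months → $1,239.53.

$1,239.53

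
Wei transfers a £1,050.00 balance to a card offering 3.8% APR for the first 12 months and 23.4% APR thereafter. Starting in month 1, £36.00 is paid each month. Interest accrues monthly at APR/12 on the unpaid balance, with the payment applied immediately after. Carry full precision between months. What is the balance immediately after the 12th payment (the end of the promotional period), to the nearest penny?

£651.00

Promo months 1–12 at r₀ = 3.8%/12 = 0.00316667; months 13+ at r₁ = 23.4%/12 = 0.0195.
After month 12: iterate B ← B·(1+r₀) − £36.00 for 12 months → £651.00.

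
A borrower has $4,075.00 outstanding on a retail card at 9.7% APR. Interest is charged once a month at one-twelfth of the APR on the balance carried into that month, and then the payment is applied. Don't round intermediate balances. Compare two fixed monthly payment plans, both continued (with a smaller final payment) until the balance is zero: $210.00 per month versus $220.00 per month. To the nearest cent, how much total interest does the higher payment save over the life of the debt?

Monthly rate r = 9.7%/12 = 0.808333% = 0.00808333.
At $210.00/mo: n = ⌈−ln(1 − rB₀/P)/ln(1+r)⌉ = 22 payments (last $40.53); total interest = total paid − $4,075.00 = $375.53.
At $220.00/mo: 21 payments (last $32.33); total interest $357.33.
Interest saved = $375.53 − $357.33 = $18.20.

$18.20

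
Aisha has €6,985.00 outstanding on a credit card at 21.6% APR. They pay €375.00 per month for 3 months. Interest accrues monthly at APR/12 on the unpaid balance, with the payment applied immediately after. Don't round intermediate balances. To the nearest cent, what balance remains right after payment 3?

€6,223.65

Monthly rate r = 21.6%/12 = 1.8% = 0.018.
Each month: B ← B·(1+r) − €375.00.
Month 1: interest €125.73; balance after payment €6,735.73.
Month 2: interest €121.24; balance after payment €6,481.97.
Month 3: interest €116.68; balance after payment €6,223.65.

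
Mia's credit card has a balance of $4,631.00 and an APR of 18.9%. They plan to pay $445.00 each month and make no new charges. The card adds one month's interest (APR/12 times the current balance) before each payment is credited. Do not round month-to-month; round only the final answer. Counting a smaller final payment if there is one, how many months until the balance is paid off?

Monthly rate r = 18.9%/12 = 1.575% = 0.01575.
Recurrence: B ← B·(1+r) − $445.00.
Month 1: interest $72.94; balance after payment $4,258.94.
Month 2: interest $67.08; balance after payment $3,881.02.
Closed form: n = −ln(1 − rB₀/P)/ln(1+r) = −ln(0.83609)/ln(1.01575) ≈ 11.455, so the balance reaches zero during payment 12.

12 months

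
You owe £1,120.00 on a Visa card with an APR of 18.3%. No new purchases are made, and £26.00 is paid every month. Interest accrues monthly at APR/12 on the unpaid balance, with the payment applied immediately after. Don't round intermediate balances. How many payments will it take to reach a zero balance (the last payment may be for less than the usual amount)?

Monthly rate r = 18.3%/12 = 1.525% = 0.01525.
Recurrence: B ← B·(1+r) − £26.00.
Month 1: interest £17.08; balance after payment £1,111.08.
Month 2: interest £16.94; balance after payment £1,102.02.
Closed form: n = −ln(1 − rB₀/P)/ln(1+r) = −ln(0.34308)/ln(1.01525) ≈ 70.684, so the balance reaches zero during payment 71.

71 months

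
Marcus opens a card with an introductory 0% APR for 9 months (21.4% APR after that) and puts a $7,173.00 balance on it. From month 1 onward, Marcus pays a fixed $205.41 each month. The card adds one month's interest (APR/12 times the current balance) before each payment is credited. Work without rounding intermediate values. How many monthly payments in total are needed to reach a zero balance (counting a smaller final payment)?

Promo months 1–9 at r₀ = 0%/12 = 0; months 10+ at r₁ = 21.4%/12 = 0.0178333.
After month 9 (no interest yet): B = $7,173.00 − 9·$205.41 = $5,324.31.
Then at r₁ with $205.41/mo: n₂ = −ln(1 − r₁·B/P)/ln(1+r₁) ≈ 35.10 → 36 more payments.

45 payments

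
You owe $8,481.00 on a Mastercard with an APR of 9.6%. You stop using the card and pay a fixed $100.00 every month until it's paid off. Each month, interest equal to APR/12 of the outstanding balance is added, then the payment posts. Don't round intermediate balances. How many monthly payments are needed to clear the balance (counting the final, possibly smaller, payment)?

143 months

Monthly rate r = 9.6%/12 = 0.8% = 0.008.
Recurrence: B ← B·(1+r) − $100.00.
Month 1: interest $67.85; balance after payment $8,448.85.
Month 2: interest $67.59; balance after payment $8,416.44.
Closed form: n = −ln(1 − rB₀/P)/ln(1+r) = −ln(0.32152)/ln(1.008) ≈ 142.404, so the balance reaches zero during payment 143.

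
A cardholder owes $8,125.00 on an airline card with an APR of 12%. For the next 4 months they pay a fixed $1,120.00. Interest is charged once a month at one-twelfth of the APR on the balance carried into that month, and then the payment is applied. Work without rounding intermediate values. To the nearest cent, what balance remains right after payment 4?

$3,907.26

Monthly rate r = 12%/12 = 1% = 0.01.
Each month: B ← B·(1+r) − $1,120.00.
Month 1: interest $81.25; balance after payment $7,086.25.
Month 2: interest $70.86; balance after payment $6,037.11.
Month 3: interest $60.37; balance after payment $4,977.48.
Month 4: interest $49.77; balance after payment $3,907.26.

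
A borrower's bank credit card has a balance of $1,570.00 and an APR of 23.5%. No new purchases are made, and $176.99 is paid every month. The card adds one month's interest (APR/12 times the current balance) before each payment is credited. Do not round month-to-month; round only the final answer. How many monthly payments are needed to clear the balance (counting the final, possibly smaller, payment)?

10 payments

Monthly rate r = 23.5%/12 = 1.95833% = 0.0195833.
Recurrence: B ← B·(1+r) − $176.99.
Month 1: interest $30.75; balance after payment $1,423.76.
Month 2: interest $27.88; balance after payment $1,274.65.
Closed form: n = −ln(1 − rB₀/P)/ln(1+r) = −ln(0.82628)/ln(1.01958) ≈ 9.839, so the balance reaches zero during payment 10.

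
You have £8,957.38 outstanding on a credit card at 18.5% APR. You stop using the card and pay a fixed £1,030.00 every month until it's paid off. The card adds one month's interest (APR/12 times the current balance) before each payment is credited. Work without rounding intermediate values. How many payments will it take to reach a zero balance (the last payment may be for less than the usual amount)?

Monthly rate r = 18.5%/12 = 1.54167% = 0.0154167.
Recurrence: B ← B·(1+r) − £1,030.00.
Month 1: interest £138.09; balance after payment £8,065.47.
Month 2: interest £124.34; balance after payment £7,159.82.
Closed form: n = −ln(1 − rB₀/P)/ln(1+r) = −ln(0.86593)/ln(1.01542) ≈ 9.409, so the balance reaches zero during payment 10.

10 payments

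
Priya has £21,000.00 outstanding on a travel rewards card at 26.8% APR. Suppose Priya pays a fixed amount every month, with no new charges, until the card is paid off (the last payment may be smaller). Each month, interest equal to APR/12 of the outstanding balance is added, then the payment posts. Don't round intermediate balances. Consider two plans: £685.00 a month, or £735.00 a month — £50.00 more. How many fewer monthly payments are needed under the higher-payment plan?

Monthly rate r = 26.8%/12 = 2.23333% = 0.0223333.
At £685.00/mo: n = ⌈−ln(1 − rB₀/P)/ln(1+r)⌉ = 53 payments (last £174.65); total interest = total paid − £21,000.00 = £14,794.65.
At £735.00/mo: 47 payments (last £11.60); total interest £12,821.60.
Payments saved = 53 − 47 = 6.

6 fewer payments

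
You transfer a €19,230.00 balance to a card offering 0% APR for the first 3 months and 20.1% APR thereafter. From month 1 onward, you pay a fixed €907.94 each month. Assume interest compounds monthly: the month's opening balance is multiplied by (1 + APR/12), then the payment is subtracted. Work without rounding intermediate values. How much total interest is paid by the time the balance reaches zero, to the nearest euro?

€3,343

Promo months 1–3 at r₀ = 0%/12 = 0; months 4+ at r₁ = 20.1%/12 = 0.01675.
After month 3 (no interest yet): B = €19,230.00 − 3·€907.94 = €16,506.18.
Then at r₁ with €907.94/mo: n₂ = −ln(1 − r₁·B/P)/ln(1+r₁) ≈ 21.86 → 22 more payments.
Total paid = 24·€907.94 + €782.77 = €22,573.33; interest = €22,573.33 − €19,230.00 = €3,343.33.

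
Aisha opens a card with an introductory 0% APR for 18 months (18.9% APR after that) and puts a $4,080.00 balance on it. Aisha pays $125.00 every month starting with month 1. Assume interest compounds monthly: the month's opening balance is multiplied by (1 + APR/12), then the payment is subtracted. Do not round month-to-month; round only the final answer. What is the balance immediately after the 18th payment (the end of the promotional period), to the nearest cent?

Promo months 1–18 at r₀ = 0%/12 = 0; months 19+ at r₁ = 18.9%/12 = 0.01575.
After month 18 (no interest yet): B = $4,080.00 − 18·$125.00 = $1,830.00.

$1,830.00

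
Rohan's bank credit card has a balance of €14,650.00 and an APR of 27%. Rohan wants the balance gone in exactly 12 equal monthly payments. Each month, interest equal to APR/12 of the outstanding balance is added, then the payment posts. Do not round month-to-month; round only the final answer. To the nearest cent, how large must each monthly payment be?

€1,406.65

Monthly rate r = 27%/12 = 2.25% = 0.0225.
Level-payment amortization: P = B₀·r / (1 − (1+r)^(−n)) = 14650.00·0.0225 / (1 − 1.0225^(−12)).
Denominator 1 − (1+r)^(−12) = 0.234332523.
P = 329.625 / 0.234332523 ≈ 1406.65.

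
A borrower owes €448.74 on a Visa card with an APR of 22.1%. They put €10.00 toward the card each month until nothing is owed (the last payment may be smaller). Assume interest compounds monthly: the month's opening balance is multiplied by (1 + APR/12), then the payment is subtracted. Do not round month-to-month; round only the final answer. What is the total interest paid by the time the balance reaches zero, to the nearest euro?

Monthly rate r = 22.1%/12 = 1.84167% = 0.0184167.
Payoff takes n = ⌈−ln(1 − rB₀/P)/ln(1+r)⌉ = ⌈95.959⌉ = 96 payments; the last is €9.60.
Total paid = 95·€10.00 + €9.60 = €959.60.
Total interest = total paid − principal = €959.60 − €448.74 = €510.86.

€511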